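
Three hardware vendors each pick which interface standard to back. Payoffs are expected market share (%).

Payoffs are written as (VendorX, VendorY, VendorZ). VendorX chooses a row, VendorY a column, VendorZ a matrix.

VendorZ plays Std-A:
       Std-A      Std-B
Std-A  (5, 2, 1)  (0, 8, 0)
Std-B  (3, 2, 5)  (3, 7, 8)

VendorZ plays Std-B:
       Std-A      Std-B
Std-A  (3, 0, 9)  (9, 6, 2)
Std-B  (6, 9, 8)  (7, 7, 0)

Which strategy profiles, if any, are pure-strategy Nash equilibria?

(Std-A, Std-B, Std-B), (Std-B, Std-A, Std-B), (Std-B, Std-B, Std-A)

For each player, find the best response to each opponent profile; mutual best responses are the pure NE.
VendorX against (Std-A, Std-A): payoffs 5, 3 → best response Std-A.
VendorX against (Std-A, Std-B): payoffs 3, 6 → best response Std-B.
VendorX against (Std-B, Std-A): payoffs 0, 3 → best response Std-B.
VendorX against (Std-B, Std-B): payoffs 9, 7 → best response Std-A.
VendorY against (Std-A, Std-A): payoffs 2, 8 → best response Std-B.
VendorY against (Std-A, Std-B): payoffs 0, 6 → best response Std-B.
VendorY against (Std-B, Std-A): payoffs 2, 7 → best response Std-B.
VendorY against (Std-B, Std-B): payoffs 9, 7 → best response Std-A.
VendorZ against (Std-A, Std-A): payoffs 1, 9 → best response Std-B.
VendorZ against (Std-A, Std-B): payoffs 0, 2 → best response Std-B.
VendorZ against (Std-B, Std-A): payoffs 5, 8 → best response Std-B.
VendorZ against (Std-B, Std-B): payoffs 8, 0 → best response Std-A.
Mutual best responses: (Std-A, Std-B, Std-B); (Std-B, Std-A, Std-B); (Std-B, Std-B, Std-A).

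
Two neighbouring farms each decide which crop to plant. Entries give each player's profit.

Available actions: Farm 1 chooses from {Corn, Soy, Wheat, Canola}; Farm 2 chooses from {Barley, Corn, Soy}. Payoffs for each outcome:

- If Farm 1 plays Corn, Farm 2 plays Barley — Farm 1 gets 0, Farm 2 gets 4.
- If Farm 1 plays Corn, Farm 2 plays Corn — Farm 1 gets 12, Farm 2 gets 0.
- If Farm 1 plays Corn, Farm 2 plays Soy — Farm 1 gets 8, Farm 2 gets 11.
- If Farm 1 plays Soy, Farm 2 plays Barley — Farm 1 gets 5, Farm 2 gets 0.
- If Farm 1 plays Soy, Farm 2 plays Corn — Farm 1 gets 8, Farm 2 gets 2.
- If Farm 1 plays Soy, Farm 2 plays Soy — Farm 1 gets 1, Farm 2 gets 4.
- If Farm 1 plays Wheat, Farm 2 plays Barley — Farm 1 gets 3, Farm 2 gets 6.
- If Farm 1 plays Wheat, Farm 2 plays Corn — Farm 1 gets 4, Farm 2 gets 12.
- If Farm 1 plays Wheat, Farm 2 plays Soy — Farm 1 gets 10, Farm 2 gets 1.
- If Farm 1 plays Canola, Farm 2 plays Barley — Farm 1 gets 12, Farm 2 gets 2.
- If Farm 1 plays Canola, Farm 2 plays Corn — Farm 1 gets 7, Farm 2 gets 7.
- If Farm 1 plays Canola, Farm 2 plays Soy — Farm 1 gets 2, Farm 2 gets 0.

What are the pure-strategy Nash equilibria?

none

Farm 1 against Barley: payoffs 0, 5, 3, 12 → best response Canola.
Farm 1 against Corn: payoffs 12, 8, 4, 7 → best response Corn.
Farm 1 against Soy: payoffs 8, 1, 10, 2 → best response Wheat.
Farm 2 against Corn: payoffs 4, 0, 11 → best response Soy.
Farm 2 against Soy: payoffs 0, 2, 4 → best response Soy.
Farm 2 against Wheat: payoffs 6, 12, 1 → best response Corn.
Farm 2 against Canola: payoffs 2, 7, 0 → best response Corn.
No profile is a mutual best response for all players.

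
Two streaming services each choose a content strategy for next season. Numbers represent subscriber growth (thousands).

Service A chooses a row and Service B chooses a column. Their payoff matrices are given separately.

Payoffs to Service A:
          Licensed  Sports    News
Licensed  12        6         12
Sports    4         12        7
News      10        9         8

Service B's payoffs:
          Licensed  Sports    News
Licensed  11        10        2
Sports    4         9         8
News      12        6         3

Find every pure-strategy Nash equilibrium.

Pure-strategy Nash equilibria: (Licensed, Licensed) and (Sports, Sports)

(Licensed, Licensed): Service A gets 12, best alternative 10; Service B gets 11, best alternative 10. No profitable deviation — NE.
(Licensed, Sports): Service A can switch to Sports (6 → 12). Not NE.
(Licensed, News): Service B can switch to Licensed (2 → 11). Not NE.
(Sports, Licensed): Service A can switch to Licensed (4 → 12). Not NE.
(Sports, Sports): Service A gets 12, best alternative 9; Service B gets 9, best alternative 8. No profitable deviation — NE.
(Sports, News): Service A can switch to Licensed (7 → 12). Not NE.
(News, Licensed): Service A can switch to Licensed (10 → 12). Not NE.
(News, Sports): Service A can switch to Sports (9 → 12). Not NE.
(News, News): Service A can switch to Licensed (8 → 12). Not NE.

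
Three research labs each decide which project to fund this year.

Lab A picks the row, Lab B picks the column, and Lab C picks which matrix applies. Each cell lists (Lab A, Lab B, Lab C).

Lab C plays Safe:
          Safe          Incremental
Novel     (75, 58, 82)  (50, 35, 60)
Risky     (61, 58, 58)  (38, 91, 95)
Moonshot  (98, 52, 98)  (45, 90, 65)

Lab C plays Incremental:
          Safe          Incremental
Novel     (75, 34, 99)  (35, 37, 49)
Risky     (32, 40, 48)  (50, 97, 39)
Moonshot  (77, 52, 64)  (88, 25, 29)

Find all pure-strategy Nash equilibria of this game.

There is no pure-strategy Nash equilibrium.

For each player, find the best response to each opponent profile; mutual best responses are the pure NE.
Lab A against (Safe, Safe): payoffs 75, 61, 98 → best response Moonshot.
Lab A against (Safe, Incremental): payoffs 75, 32, 77 → best response Moonshot.
Lab A against (Incremental, Safe): payoffs 50, 38, 45 → best response Novel.
Lab A against (Incremental, Incremental): payoffs 35, 50, 88 → best response Moonshot.
Lab B against (Novel, Safe): payoffs 58, 35 → best response Safe.
Lab B against (Novel, Incremental): payoffs 34, 37 → best response Incremental.
Lab B against (Risky, Safe): payoffs 58, 91 → best response Incremental.
Lab B against (Risky, Incremental): payoffs 40, 97 → best response Incremental.
Lab B against (Moonshot, Safe): payoffs 52, 90 → best response Incremental.
Lab B against (Moonshot, Incremental): payoffs 52, 25 → best response Safe.
Lab C against (Novel, Safe): payoffs 82, 99 → best response Incremental.
Lab C against (Novel, Incremental): payoffs 60, 49 → best response Safe.
Lab C against (Risky, Safe): payoffs 58, 48 → best response Safe.
Lab C against (Risky, Incremental): payoffs 95, 39 → best response Safe.
Lab C against (Moonshot, Safe): payoffs 98, 64 → best response Safe.
Lab C against (Moonshot, Incremental): payoffs 65, 29 → best response Safe.
No profile is a mutual best response for all players.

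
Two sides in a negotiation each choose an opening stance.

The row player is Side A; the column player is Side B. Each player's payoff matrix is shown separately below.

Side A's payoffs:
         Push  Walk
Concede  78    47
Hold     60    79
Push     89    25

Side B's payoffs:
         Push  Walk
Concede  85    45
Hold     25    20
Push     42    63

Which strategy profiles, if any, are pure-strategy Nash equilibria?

This game has no pure Nash equilibrium.

(Concede, Push): Side A can switch to Push (78 → 89). Not NE.
(Concede, Walk): Side A can switch to Hold (47 → 79). Not NE.
(Hold, Push): Side A can switch to Concede (60 → 78). Not NE.
(Hold, Walk): Side B can switch to Push (20 → 25). Not NE.
(Push, Push): Side B can switch to Walk (42 → 63). Not NE.
(Push, Walk): Side A can switch to Concede (25 → 47). Not NE.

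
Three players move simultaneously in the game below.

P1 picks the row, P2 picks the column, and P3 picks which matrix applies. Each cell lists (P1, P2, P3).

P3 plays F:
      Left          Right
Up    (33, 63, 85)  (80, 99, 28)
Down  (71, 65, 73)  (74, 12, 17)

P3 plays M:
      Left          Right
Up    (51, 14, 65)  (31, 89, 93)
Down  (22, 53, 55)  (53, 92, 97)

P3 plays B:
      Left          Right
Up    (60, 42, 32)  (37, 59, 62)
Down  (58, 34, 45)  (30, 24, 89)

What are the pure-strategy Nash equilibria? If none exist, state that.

Pure-strategy Nash equilibria: (Down, Left, F); (Down, Right, M)

P1 against (Left, F): payoffs 33, 71 → best response Down.
P1 against (Left, M): payoffs 51, 22 → best response Up.
P1 against (Left, B): payoffs 60, 58 → best response Up.
P1 against (Right, F): payoffs 80, 74 → best response Up.
P1 against (Right, M): payoffs 31, 53 → best response Down.
P1 against (Right, B): payoffs 37, 30 → best response Up.
P2 against (Up, F): payoffs 63, 99 → best response Right.
P2 against (Up, M): payoffs 14, 89 → best response Right.
P2 against (Up, B): payoffs 42, 59 → best response Right.
P2 against (Down, F): payoffs 65, 12 → best response Left.
P2 against (Down, M): payoffs 53, 92 → best response Right.
P2 against (Down, B): payoffs 34, 24 → best response Left.
P3 against (Up, Left): payoffs 85, 65, 32 → best response F.
P3 against (Up, Right): payoffs 28, 93, 62 → best response M.
P3 against (Down, Left): payoffs 73, 55, 45 → best response F.
P3 against (Down, Right): payoffs 17, 97, 89 → best response M.
Mutual best responses: (Down, Left, F); (Down, Right, M).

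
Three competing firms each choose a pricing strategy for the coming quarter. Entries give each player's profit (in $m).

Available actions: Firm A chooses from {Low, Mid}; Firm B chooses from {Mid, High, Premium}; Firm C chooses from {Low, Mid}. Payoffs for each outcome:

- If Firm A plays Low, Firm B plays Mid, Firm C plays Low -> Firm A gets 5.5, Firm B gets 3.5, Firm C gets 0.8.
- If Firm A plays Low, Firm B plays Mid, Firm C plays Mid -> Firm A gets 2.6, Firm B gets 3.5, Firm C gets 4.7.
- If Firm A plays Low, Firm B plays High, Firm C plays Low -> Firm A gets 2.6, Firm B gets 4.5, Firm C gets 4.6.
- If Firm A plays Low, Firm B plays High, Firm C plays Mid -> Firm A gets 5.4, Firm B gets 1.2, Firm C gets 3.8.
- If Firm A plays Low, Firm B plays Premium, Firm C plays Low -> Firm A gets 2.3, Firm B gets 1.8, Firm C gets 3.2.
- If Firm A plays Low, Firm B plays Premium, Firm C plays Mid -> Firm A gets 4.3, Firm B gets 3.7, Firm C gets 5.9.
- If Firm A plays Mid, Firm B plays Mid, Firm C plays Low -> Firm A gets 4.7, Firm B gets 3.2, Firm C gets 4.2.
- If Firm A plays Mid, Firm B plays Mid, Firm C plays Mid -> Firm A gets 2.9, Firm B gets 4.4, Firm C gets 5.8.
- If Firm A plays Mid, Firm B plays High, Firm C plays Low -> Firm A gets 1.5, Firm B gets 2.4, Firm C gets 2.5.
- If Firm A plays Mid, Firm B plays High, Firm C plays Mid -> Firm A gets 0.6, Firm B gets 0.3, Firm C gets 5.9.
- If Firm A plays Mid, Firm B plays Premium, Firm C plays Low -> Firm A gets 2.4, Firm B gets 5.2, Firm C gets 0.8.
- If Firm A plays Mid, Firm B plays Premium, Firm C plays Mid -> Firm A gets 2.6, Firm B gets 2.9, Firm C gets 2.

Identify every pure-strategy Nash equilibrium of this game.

(Low, Mid, Low): Firm B can switch to High (3.5 → 4.5). Not NE.
(Low, Mid, Mid): Firm A can switch to Mid (2.6 → 2.9). Not NE.
(Low, High, Low): Firm A gets 2.6, best alternative 1.5; Firm B gets 4.5, best alternative 3.5; Firm C gets 4.6, best alternative 3.8. No profitable deviation — NE.
(Low, High, Mid): Firm B can switch to Mid (1.2 → 3.5). Not NE.
(Low, Premium, Low): Firm A can switch to Mid (2.3 → 2.4). Not NE.
(Low, Premium, Mid): Firm A gets 4.3, best alternative 2.6; Firm B gets 3.7, best alternative 3.5; Firm C gets 5.9, best alternative 3.2. No profitable deviation — NE.
(Mid, Mid, Low): Firm A can switch to Low (4.7 → 5.5). Not NE.
(Mid, Mid, Mid): Firm A gets 2.9, best alternative 2.6; Firm B gets 4.4, best alternative 2.9; Firm C gets 5.8, best alternative 4.2. No profitable deviation — NE.
(Mid, High, Low): Firm A can switch to Low (1.5 → 2.6). Not NE.
(Mid, High, Mid): Firm A can switch to Low (0.6 → 5.4). Not NE.
(Mid, Premium, Low): Firm C can switch to Mid (0.8 → 2). Not NE.
(Mid, Premium, Mid): Firm A can switch to Low (2.6 → 4.3). Not NE.

Pure-strategy Nash equilibria: (Low, High, Low) and (Low, Premium, Mid) and (Mid, Mid, Mid)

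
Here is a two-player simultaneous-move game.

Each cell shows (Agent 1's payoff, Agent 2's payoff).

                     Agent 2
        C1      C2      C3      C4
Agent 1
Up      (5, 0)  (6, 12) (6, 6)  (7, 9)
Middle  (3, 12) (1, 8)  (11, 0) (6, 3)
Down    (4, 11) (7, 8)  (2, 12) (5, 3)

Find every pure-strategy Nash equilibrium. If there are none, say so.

There is no pure-strategy Nash equilibrium.

Agent 1 against C1: payoffs 5, 3, 4 → best response Up.
Agent 1 against C2: payoffs 6, 1, 7 → best response Down.
Agent 1 against C3: payoffs 6, 11, 2 → best response Middle.
Agent 1 against C4: payoffs 7, 6, 5 → best response Up.
Agent 2 against Up: payoffs 0, 12, 6, 9 → best response C2.
Agent 2 against Middle: payoffs 12, 8, 0, 3 → best response C1.
Agent 2 against Down: payoffs 11, 8, 12, 3 → best response C3.
No profile is a mutual best response for all players.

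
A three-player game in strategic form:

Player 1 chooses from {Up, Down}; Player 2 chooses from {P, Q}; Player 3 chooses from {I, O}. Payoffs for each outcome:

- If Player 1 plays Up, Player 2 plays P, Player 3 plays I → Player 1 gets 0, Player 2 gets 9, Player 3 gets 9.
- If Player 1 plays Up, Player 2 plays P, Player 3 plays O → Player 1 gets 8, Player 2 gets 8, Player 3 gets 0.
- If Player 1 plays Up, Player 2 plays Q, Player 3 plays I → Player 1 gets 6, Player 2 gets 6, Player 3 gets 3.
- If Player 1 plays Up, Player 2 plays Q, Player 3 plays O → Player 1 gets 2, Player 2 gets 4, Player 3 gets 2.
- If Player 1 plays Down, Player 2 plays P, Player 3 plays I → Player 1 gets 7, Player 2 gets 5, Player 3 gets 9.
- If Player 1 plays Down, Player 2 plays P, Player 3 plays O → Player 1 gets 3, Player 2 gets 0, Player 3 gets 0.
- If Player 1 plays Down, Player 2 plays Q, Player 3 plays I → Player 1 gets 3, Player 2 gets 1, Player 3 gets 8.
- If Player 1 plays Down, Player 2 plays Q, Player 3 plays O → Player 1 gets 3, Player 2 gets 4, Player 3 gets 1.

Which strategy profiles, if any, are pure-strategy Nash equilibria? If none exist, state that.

Check each profile: it is a Nash equilibrium iff no player can strictly gain by switching unilaterally.
(Up, P, I): Player 1 can switch to Down (0 → 7). Not NE.
(Up, P, O): Player 3 can switch to I (0 → 9). Not NE.
(Up, Q, I): Player 2 can switch to P (6 → 9). Not NE.
(Up, Q, O): Player 1 can switch to Down (2 → 3). Not NE.
(Down, P, I): Player 1 gets 7, best alternative 0; Player 2 gets 5, best alternative 1; Player 3 gets 9, best alternative 0. No profitable deviation — NE.
(Down, P, O): Player 1 can switch to Up (3 → 8). Not NE.
(Down, Q, I): Player 1 can switch to Up (3 → 6). Not NE.
(The remaining 1 profile has a profitable deviation by the same check.)

(Down, P, I)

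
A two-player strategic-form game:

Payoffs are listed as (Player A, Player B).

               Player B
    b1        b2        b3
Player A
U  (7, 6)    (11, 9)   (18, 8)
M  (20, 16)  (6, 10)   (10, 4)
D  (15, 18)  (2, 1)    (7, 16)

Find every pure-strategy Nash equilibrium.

(U, b2), (M, b1)

(U, b1): Player A can switch to M (7 → 20). Not NE.
(U, b2): Player A gets 11, best alternative 6; Player B gets 9, best alternative 8. No profitable deviation — NE.
(U, b3): Player B can switch to b2 (8 → 9). Not NE.
(M, b1): Player A gets 20, best alternative 15; Player B gets 16, best alternative 10. No profitable deviation — NE.
(M, b2): Player A can switch to U (6 → 11). Not NE.
(M, b3): Player A can switch to U (10 → 18). Not NE.
(D, b1): Player A can switch to M (15 → 20). Not NE.
(D, b2): Player A can switch to U (2 → 11). Not NE.
(D, b3): Player A can switch to U (7 → 18). Not NE.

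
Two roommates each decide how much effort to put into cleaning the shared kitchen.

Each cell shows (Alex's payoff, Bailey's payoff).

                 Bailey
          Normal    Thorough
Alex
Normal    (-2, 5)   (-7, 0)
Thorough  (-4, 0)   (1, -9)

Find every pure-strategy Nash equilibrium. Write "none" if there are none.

The unique pure-strategy Nash equilibrium is (Normal, Normal).

(Normal, Normal): Alex gets -2, best alternative -4; Bailey gets 5, best alternative 0. No profitable deviation — NE.
(Normal, Thorough): Alex can switch to Thorough (-7 → 1). Not NE.
(Thorough, Normal): Alex can switch to Normal (-4 → -2). Not NE.
(Thorough, Thorough): Bailey can switch to Normal (-9 → 0). Not NE.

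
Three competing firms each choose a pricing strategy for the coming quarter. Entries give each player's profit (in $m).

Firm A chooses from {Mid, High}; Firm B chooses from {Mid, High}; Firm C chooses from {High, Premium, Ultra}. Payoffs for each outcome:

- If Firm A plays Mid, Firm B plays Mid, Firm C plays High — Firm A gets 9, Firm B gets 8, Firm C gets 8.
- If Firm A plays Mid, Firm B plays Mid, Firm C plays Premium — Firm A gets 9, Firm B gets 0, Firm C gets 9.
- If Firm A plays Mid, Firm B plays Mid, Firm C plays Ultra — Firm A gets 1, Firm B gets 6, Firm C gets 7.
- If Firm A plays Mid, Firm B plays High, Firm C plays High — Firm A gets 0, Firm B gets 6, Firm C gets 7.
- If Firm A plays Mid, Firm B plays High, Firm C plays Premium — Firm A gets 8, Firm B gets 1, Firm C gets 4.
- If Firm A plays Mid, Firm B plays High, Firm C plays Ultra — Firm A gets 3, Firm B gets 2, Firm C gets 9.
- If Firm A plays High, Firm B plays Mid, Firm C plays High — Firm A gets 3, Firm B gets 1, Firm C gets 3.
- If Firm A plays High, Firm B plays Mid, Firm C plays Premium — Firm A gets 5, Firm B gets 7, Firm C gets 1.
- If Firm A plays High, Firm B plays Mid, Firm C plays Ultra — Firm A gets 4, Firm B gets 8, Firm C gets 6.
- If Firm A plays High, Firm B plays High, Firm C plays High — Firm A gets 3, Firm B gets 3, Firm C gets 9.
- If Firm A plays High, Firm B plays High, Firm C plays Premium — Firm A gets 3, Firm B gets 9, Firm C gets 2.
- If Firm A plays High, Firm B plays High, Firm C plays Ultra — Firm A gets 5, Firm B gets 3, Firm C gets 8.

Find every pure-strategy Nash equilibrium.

Firm A against (Mid, High): payoffs 9, 3 → best response Mid.
Firm A against (Mid, Premium): payoffs 9, 5 → best response Mid.
Firm A against (Mid, Ultra): payoffs 1, 4 → best response High.
Firm A against (High, High): payoffs 0, 3 → best response High.
Firm A against (High, Premium): payoffs 8, 3 → best response Mid.
Firm A against (High, Ultra): payoffs 3, 5 → best response High.
Firm B against (Mid, High): payoffs 8, 6 → best response Mid.
Firm B against (Mid, Premium): payoffs 0, 1 → best response High.
Firm B against (Mid, Ultra): payoffs 6, 2 → best response Mid.
Firm B against (High, High): payoffs 1, 3 → best response High.
Firm B against (High, Premium): payoffs 7, 9 → best response High.
Firm B against (High, Ultra): payoffs 8, 3 → best response Mid.
Firm C against (Mid, Mid): payoffs 8, 9, 7 → best response Premium.
Firm C against (Mid, High): payoffs 7, 4, 9 → best response Ultra.
Firm C against (High, Mid): payoffs 3, 1, 6 → best response Ultra.
Firm C against (High, High): payoffs 9, 2, 8 → best response High.
Mutual best responses: (High, Mid, Ultra); (High, High, High).

Pure-strategy Nash equilibria: (High, Mid, Ultra); (High, High, High)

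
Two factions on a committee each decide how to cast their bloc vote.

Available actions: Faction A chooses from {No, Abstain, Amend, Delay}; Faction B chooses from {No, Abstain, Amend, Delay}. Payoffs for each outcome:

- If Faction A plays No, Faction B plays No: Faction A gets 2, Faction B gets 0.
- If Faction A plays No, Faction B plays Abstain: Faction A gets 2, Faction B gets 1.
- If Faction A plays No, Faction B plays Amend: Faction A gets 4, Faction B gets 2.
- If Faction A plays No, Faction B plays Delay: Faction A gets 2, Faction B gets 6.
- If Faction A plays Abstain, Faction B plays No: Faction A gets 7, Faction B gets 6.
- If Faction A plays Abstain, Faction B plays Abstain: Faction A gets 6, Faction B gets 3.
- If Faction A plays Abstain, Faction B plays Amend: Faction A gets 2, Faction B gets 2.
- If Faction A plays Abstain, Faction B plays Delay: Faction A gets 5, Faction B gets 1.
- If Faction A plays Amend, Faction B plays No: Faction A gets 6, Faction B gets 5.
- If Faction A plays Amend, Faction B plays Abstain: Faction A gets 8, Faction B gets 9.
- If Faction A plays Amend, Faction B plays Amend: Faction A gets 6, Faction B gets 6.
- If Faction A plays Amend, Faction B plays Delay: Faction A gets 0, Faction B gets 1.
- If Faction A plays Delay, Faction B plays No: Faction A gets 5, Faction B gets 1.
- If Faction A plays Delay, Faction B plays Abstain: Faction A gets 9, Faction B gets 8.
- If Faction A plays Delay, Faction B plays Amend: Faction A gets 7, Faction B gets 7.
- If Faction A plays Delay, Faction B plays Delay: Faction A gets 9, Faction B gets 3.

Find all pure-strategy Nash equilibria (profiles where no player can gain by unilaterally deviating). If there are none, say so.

For each player, find the best response to each opponent profile; mutual best responses are the pure NE.
Faction A against No: payoffs 2, 7, 6, 5 → best response Abstain.
Faction A against Abstain: payoffs 2, 6, 8, 9 → best response Delay.
Faction A against Amend: payoffs 4, 2, 6, 7 → best response Delay.
Faction A against Delay: payoffs 2, 5, 0, 9 → best response Delay.
Faction B against No: payoffs 0, 1, 2, 6 → best response Delay.
Faction B against Abstain: payoffs 6, 3, 2, 1 → best response No.
Faction B against Amend: payoffs 5, 9, 6, 1 → best response Abstain.
Faction B against Delay: payoffs 1, 8, 7, 3 → best response Abstain.
Mutual best responses: (Abstain, No); (Delay, Abstain).

Pure-strategy Nash equilibria: (Abstain, No), (Delay, Abstain)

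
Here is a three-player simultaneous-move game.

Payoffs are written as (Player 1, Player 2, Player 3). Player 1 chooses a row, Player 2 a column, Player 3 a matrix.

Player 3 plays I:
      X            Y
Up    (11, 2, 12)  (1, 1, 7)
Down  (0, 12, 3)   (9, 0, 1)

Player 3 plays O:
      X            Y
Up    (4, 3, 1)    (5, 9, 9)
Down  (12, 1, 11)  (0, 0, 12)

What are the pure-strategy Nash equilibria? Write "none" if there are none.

Pure-strategy Nash equilibria: (Up, X, I) and (Up, Y, O) and (Down, X, O)

(Up, X, I): Player 1 gets 11, best alternative 0; Player 2 gets 2, best alternative 1; Player 3 gets 12, best alternative 1. No profitable deviation — NE.
(Up, X, O): Player 1 can switch to Down (4 → 12). Not NE.
(Up, Y, I): Player 1 can switch to Down (1 → 9). Not NE.
(Up, Y, O): Player 1 gets 5, best alternative 0; Player 2 gets 9, best alternative 3; Player 3 gets 9, best alternative 7. No profitable deviation — NE.
(Down, X, I): Player 1 can switch to Up (0 → 11). Not NE.
(Down, X, O): Player 1 gets 12, best alternative 4; Player 2 gets 1, best alternative 0; Player 3 gets 11, best alternative 3. No profitable deviation — NE.
(Down, Y, I): Player 2 can switch to X (0 → 12). Not NE.
(Down, Y, O): Player 1 can switch to Up (0 → 5). Not NE.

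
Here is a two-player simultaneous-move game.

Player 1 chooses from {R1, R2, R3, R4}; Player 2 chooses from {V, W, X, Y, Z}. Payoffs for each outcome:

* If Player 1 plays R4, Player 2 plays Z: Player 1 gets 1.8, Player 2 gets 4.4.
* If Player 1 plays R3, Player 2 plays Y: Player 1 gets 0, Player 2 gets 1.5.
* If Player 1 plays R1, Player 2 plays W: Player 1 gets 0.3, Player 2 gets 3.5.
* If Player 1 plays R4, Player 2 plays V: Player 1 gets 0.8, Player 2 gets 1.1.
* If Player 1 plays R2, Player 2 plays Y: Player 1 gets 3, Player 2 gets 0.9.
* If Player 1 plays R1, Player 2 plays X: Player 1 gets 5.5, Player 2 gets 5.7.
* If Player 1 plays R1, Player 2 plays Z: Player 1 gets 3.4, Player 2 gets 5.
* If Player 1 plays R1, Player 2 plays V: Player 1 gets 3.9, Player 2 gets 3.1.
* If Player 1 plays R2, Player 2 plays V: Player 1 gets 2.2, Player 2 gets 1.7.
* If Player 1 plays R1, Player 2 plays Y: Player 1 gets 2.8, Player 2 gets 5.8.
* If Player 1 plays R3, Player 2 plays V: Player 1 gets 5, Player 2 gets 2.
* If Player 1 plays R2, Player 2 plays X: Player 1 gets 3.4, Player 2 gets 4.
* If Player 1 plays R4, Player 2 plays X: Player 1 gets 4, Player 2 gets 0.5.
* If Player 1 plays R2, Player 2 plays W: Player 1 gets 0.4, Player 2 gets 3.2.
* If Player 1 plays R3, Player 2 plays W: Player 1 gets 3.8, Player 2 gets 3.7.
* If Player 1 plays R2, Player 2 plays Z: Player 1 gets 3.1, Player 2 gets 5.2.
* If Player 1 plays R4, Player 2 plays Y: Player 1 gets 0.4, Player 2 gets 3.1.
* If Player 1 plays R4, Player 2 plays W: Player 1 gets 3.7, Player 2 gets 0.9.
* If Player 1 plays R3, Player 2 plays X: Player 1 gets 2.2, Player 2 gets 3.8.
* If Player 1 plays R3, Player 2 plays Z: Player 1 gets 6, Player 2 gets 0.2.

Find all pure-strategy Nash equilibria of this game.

(R1, V): Player 1 can switch to R3 (3.9 → 5). Not NE.
(R1, W): Player 1 can switch to R2 (0.3 → 0.4). Not NE.
(R1, X): Player 2 can switch to Y (5.7 → 5.8). Not NE.
(R1, Y): Player 1 can switch to R2 (2.8 → 3). Not NE.
(R1, Z): Player 1 can switch to R3 (3.4 → 6). Not NE.
(R2, V): Player 1 can switch to R1 (2.2 → 3.9). Not NE.
(The remaining 14 profiles each have a profitable deviation by the same check.)

There is no pure-strategy Nash equilibrium.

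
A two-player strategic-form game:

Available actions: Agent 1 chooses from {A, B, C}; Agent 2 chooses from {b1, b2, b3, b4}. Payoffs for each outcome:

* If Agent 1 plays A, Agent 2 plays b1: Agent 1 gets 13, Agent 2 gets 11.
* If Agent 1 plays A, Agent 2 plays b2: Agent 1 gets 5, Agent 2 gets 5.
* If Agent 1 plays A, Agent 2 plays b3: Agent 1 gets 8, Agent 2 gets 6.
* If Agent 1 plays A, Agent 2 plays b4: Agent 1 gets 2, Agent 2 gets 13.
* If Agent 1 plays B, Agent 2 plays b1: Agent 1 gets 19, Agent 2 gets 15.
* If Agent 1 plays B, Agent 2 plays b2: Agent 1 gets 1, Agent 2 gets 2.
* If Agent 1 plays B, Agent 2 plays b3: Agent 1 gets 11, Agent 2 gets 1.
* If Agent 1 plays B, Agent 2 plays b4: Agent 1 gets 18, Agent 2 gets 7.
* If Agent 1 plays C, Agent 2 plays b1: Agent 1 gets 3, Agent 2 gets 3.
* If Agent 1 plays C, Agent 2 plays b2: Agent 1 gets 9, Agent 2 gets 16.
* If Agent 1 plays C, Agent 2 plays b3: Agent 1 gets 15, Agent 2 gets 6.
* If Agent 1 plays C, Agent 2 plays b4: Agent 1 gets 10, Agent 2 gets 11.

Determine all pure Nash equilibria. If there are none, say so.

For each strategy profile, look for a profitable unilateral deviation.
(A, b1): Agent 1 can switch to B (13 → 19). Not NE.
(A, b2): Agent 1 can switch to C (5 → 9). Not NE.
(A, b3): Agent 1 can switch to B (8 → 11). Not NE.
(A, b4): Agent 1 can switch to B (2 → 18). Not NE.
(B, b1): Agent 1 gets 19, best alternative 13; Agent 2 gets 15, best alternative 7. No profitable deviation — NE.
(B, b2): Agent 1 can switch to A (1 → 5). Not NE.
(B, b3): Agent 1 can switch to C (11 → 15). Not NE.
(B, b4): Agent 2 can switch to b1 (7 → 15). Not NE.
(C, b1): Agent 1 can switch to A (3 → 13). Not NE.
(C, b2): Agent 1 gets 9, best alternative 5; Agent 2 gets 16, best alternative 11. No profitable deviation — NE.
(C, b3): Agent 2 can switch to b2 (6 → 16). Not NE.
(C, b4): Agent 1 can switch to B (10 → 18). Not NE.

Pure-strategy Nash equilibria: (B, b1); (C, b2)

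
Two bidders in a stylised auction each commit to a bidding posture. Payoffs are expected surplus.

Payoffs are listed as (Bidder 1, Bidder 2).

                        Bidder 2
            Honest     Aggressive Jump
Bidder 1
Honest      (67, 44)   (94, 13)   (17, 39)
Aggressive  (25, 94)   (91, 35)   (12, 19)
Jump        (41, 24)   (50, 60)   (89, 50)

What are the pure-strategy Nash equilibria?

(Honest, Honest)

Mark each player's best response to every combination of opponents' strategies; a profile where every player is best-responding is a pure Nash equilibrium.
Bidder 1 against Honest: payoffs 67, 25, 41 → best response Honest.
Bidder 1 against Aggressive: payoffs 94, 91, 50 → best response Honest.
Bidder 1 against Jump: payoffs 17, 12, 89 → best response Jump.
Bidder 2 against Honest: payoffs 44, 13, 39 → best response Honest.
Bidder 2 against Aggressive: payoffs 94, 35, 19 → best response Honest.
Bidder 2 against Jump: payoffs 24, 60, 50 → best response Aggressive.
Mutual best responses: (Honest, Honest).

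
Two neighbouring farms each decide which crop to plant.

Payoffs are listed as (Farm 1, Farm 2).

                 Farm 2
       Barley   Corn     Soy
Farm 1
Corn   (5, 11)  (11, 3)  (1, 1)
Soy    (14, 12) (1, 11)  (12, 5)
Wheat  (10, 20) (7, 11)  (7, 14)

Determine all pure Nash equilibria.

For each strategy profile, look for a profitable unilateral deviation.
(Corn, Barley): Farm 1 can switch to Soy (5 → 14). Not NE.
(Corn, Corn): Farm 2 can switch to Barley (3 → 11). Not NE.
(Corn, Soy): Farm 1 can switch to Soy (1 → 12). Not NE.
(Soy, Barley): Farm 1 gets 14, best alternative 10; Farm 2 gets 12, best alternative 11. No profitable deviation — NE.
(Soy, Corn): Farm 1 can switch to Corn (1 → 11). Not NE.
(Soy, Soy): Farm 2 can switch to Barley (5 → 12). Not NE.
(Wheat, Barley): Farm 1 can switch to Soy (10 → 14). Not NE.
(Wheat, Corn): Farm 1 can switch to Corn (7 → 11). Not NE.
(Wheat, Soy): Farm 1 can switch to Soy (7 → 12). Not NE.

The unique pure-strategy Nash equilibrium is (Soy, Barley).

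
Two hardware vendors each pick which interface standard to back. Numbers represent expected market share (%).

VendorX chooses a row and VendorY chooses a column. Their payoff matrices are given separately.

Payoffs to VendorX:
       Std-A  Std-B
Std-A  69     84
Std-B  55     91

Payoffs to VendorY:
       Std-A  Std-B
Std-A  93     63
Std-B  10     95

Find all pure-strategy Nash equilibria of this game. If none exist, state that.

(Std-A, Std-A); (Std-B, Std-B)

(Std-A, Std-A): VendorX gets 69, best alternative 55; VendorY gets 93, best alternative 63. No profitable deviation — NE.
(Std-A, Std-B): VendorX can switch to Std-B (84 → 91). Not NE.
(Std-B, Std-A): VendorX can switch to Std-A (55 → 69). Not NE.
(Std-B, Std-B): VendorX gets 91, best alternative 84; VendorY gets 95, best alternative 10. No profitable deviation — NE.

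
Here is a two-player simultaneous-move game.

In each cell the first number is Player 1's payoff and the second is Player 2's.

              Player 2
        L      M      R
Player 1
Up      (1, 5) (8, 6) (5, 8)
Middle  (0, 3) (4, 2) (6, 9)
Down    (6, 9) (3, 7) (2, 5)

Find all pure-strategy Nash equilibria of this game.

Player 1 against L: payoffs 1, 0, 6 → best response Down.
Player 1 against M: payoffs 8, 4, 3 → best response Up.
Player 1 against R: payoffs 5, 6, 2 → best response Middle.
Player 2 against Up: payoffs 5, 6, 8 → best response R.
Player 2 against Middle: payoffs 3, 2, 9 → best response R.
Player 2 against Down: payoffs 9, 7, 5 → best response L.
Mutual best responses: (Middle, R); (Down, L).

The pure Nash equilibria are (Middle, R), (Down, L).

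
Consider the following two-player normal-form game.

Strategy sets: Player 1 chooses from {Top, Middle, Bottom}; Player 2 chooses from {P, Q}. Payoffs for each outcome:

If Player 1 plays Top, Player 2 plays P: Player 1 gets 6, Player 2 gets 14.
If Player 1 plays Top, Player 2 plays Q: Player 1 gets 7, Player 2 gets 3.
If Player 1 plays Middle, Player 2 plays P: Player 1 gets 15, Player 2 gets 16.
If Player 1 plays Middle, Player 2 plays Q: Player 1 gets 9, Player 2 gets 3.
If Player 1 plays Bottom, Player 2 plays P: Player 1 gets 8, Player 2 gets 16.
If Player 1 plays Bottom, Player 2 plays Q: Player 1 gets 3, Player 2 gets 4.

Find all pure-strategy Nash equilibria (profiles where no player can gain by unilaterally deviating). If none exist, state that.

(Middle, P)

Player 1 against P: payoffs 6, 15, 8 → best response Middle.
Player 1 against Q: payoffs 7, 9, 3 → best response Middle.
Player 2 against Top: payoffs 14, 3 → best response P.
Player 2 against Middle: payoffs 16, 3 → best response P.
Player 2 against Bottom: payoffs 16, 4 → best response P.
Mutual best responses: (Middle, P).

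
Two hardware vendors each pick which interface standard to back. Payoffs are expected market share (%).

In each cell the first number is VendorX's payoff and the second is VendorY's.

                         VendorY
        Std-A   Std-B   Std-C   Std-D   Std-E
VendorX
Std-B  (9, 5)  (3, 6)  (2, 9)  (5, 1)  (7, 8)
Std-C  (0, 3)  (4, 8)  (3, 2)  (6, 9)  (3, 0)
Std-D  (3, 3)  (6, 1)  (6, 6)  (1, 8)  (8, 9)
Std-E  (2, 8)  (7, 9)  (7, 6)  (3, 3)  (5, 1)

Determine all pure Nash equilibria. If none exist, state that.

Mark each player's best response to every combination of opponents' strategies; a profile where every player is best-responding is a pure Nash equilibrium.
VendorX against Std-A: payoffs 9, 0, 3, 2 → best response Std-B.
VendorX against Std-B: payoffs 3, 4, 6, 7 → best response Std-E.
VendorX against Std-C: payoffs 2, 3, 6, 7 → best response Std-E.
VendorX against Std-D: payoffs 5, 6, 1, 3 → best response Std-C.
VendorX against Std-E: payoffs 7, 3, 8, 5 → best response Std-D.
VendorY against Std-B: payoffs 5, 6, 9, 1, 8 → best response Std-C.
VendorY against Std-C: payoffs 3, 8, 2, 9, 0 → best response Std-D.
VendorY against Std-D: payoffs 3, 1, 6, 8, 9 → best response Std-E.
VendorY against Std-E: payoffs 8, 9, 6, 3, 1 → best response Std-B.
Mutual best responses: (Std-C, Std-D); (Std-D, Std-E); (Std-E, Std-B).

The pure Nash equilibria are (Std-C, Std-D); (Std-D, Std-E); (Std-E, Std-B).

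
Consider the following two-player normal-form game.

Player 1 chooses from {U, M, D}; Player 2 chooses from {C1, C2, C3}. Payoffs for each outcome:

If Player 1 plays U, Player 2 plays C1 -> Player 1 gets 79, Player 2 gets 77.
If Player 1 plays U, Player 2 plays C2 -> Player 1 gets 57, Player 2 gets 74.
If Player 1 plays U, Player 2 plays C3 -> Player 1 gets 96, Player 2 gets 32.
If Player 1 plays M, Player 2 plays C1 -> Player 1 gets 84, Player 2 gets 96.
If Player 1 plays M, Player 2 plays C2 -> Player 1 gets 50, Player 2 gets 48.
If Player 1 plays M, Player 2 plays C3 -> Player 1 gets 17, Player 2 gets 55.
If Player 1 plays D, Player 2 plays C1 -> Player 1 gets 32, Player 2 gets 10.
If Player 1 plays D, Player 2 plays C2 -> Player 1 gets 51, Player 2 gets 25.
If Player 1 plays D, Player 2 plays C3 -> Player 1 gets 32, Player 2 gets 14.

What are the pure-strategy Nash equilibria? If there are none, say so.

(U, C1): Player 1 can switch to M (79 → 84). Not NE.
(U, C2): Player 2 can switch to C1 (74 → 77). Not NE.
(U, C3): Player 2 can switch to C1 (32 → 77). Not NE.
(M, C1): Player 1 gets 84, best alternative 79; Player 2 gets 96, best alternative 55. No profitable deviation — NE.
(M, C2): Player 1 can switch to U (50 → 57). Not NE.
(M, C3): Player 1 can switch to U (17 → 96). Not NE.
(D, C1): Player 1 can switch to U (32 → 79). Not NE.
(The remaining 2 profiles each have a profitable deviation by the same check.)

Pure NE: (M, C1)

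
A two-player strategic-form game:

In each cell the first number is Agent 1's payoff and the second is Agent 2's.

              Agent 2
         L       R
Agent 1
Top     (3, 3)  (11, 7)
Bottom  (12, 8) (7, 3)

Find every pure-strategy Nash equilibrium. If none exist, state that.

The pure Nash equilibria are (Top, R), (Bottom, L).

(Top, L): Agent 1 can switch to Bottom (3 → 12). Not NE.
(Top, R): Agent 1 gets 11, best alternative 7; Agent 2 gets 7, best alternative 3. No profitable deviation — NE.
(Bottom, L): Agent 1 gets 12, best alternative 3; Agent 2 gets 8, best alternative 3. No profitable deviation — NE.
(Bottom, R): Agent 1 can switch to Top (7 → 11). Not NE.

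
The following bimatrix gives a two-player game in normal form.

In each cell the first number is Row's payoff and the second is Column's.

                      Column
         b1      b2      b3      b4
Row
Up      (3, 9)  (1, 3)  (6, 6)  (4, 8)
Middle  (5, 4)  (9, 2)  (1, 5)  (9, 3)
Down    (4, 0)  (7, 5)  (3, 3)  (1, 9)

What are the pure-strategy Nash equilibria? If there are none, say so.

Row against b1: payoffs 3, 5, 4 → best response Middle.
Row against b2: payoffs 1, 9, 7 → best response Middle.
Row against b3: payoffs 6, 1, 3 → best response Up.
Row against b4: payoffs 4, 9, 1 → best response Middle.
Column against Up: payoffs 9, 3, 6, 8 → best response b1.
Column against Middle: payoffs 4, 2, 5, 3 → best response b3.
Column against Down: payoffs 0, 5, 3, 9 → best response b4.
No profile is a mutual best response for all players.

There is no pure-strategy Nash equilibrium.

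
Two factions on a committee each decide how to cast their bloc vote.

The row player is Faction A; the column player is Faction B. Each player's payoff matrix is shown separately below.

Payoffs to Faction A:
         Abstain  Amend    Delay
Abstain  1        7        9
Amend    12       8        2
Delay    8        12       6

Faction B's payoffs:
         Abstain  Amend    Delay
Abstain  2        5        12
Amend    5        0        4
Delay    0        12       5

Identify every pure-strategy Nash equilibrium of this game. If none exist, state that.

(Abstain, Delay); (Amend, Abstain); (Delay, Amend)

For each strategy profile, look for a profitable unilateral deviation.
(Abstain, Abstain): Faction A can switch to Amend (1 → 12). Not NE.
(Abstain, Amend): Faction A can switch to Amend (7 → 8). Not NE.
(Abstain, Delay): Faction A gets 9, best alternative 6; Faction B gets 12, best alternative 5. No profitable deviation — NE.
(Amend, Abstain): Faction A gets 12, best alternative 8; Faction B gets 5, best alternative 4. No profitable deviation — NE.
(Amend, Amend): Faction A can switch to Delay (8 → 12). Not NE.
(Amend, Delay): Faction A can switch to Abstain (2 → 9). Not NE.
(Delay, Abstain): Faction A can switch to Amend (8 → 12). Not NE.
(Delay, Amend): Faction A gets 12, best alternative 8; Faction B gets 12, best alternative 5. No profitable deviation — NE.
(Delay, Delay): Faction A can switch to Abstain (6 → 9). Not NE.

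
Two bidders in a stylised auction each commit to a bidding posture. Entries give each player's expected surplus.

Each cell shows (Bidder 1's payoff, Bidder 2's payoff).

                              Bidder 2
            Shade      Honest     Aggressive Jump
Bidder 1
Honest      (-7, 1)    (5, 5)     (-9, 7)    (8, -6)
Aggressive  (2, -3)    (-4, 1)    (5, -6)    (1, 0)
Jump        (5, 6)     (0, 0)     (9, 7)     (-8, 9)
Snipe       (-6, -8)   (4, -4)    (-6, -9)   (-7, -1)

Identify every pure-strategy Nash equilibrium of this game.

Mark each player's best response to every combination of opponents' strategies; a profile where every player is best-responding is a pure Nash equilibrium.
Bidder 1 against Shade: payoffs -7, 2, 5, -6 → best response Jump.
Bidder 1 against Honest: payoffs 5, -4, 0, 4 → best response Honest.
Bidder 1 against Aggressive: payoffs -9, 5, 9, -6 → best response Jump.
Bidder 1 against Jump: payoffs 8, 1, -8, -7 → best response Honest.
Bidder 2 against Honest: payoffs 1, 5, 7, -6 → best response Aggressive.
Bidder 2 against Aggressive: payoffs -3, 1, -6, 0 → best response Honest.
Bidder 2 against Jump: payoffs 6, 0, 7, 9 → best response Jump.
Bidder 2 against Snipe: payoffs -8, -4, -9, -1 → best response Jump.
No profile is a mutual best response for all players.

none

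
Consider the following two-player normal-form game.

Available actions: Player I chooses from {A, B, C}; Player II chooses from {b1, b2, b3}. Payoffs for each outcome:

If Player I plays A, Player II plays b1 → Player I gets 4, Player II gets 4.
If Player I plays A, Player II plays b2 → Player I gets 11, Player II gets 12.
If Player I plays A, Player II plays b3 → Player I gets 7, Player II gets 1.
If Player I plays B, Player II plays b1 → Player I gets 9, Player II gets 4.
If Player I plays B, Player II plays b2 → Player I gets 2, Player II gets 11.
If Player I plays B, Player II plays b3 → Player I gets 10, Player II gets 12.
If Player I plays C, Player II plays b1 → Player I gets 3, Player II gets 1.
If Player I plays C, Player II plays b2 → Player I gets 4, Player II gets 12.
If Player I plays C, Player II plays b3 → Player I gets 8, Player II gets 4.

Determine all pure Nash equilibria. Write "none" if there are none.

(A, b2); (B, b3)

Player I against b1: payoffs 4, 9, 3 → best response B.
Player I against b2: payoffs 11, 2, 4 → best response A.
Player I against b3: payoffs 7, 10, 8 → best response B.
Player II against A: payoffs 4, 12, 1 → best response b2.
Player II against B: payoffs 4, 11, 12 → best response b3.
Player II against C: payoffs 1, 12, 4 → best response b2.
Mutual best responses: (A, b2); (B, b3).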